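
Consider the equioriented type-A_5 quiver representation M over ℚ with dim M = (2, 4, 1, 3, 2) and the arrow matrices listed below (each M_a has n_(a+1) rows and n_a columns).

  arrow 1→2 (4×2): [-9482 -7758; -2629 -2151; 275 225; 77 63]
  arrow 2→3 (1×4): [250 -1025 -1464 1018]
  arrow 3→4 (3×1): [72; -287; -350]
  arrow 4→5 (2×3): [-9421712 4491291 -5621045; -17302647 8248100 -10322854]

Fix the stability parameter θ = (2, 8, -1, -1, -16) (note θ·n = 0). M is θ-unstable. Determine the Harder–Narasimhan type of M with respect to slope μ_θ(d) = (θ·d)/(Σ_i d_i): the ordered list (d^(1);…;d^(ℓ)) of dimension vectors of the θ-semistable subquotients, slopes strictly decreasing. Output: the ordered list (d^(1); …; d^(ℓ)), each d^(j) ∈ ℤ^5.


Via rank(M_{q-1}∘⋯∘M_p): M ≅ I[1,1], I[1,5], I[2,2]^3, I[4,4], I[4,5].
μ_θ-semistable layers: μ^(1)=8; μ^(2)=2; μ^(3)=-1; μ^(4)=-8/5; μ^(5)=-17/2

((0, 3, 0, 0, 0); (1, 0, 0, 0, 0); (0, 0, 0, 1, 0); (1, 1, 1, 1, 1); (0, 0, 0, 1, 1))


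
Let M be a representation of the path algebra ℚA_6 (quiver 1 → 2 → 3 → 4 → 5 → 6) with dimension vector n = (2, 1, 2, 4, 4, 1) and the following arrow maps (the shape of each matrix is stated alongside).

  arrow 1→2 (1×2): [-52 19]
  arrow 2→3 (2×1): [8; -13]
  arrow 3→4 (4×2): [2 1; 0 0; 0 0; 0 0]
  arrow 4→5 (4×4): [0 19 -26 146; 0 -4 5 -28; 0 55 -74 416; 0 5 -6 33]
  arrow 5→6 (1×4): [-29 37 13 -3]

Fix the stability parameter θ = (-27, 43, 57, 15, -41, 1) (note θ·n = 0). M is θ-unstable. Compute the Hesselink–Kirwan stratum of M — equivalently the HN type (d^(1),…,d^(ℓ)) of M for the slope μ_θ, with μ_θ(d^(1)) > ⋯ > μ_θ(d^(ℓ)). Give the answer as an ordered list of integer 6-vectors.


Barcode: M ≅ I[1,1], I[1,4], I[3,3], I[4,5]^2, I[4,6], I[5,5]. HN layers by μ_θ (6 steps, strictly decreasing):
  μ^(1)=57; μ^(2)=115/3; μ^(3)=1; μ^(4)=-13; μ^(5)=-27; μ^(6)=-41

((0, 0, 1, 0, 0, 0); (0, 1, 1, 1, 0, 0); (0, 0, 0, 0, 0, 1); (0, 0, 0, 3, 3, 0); (2, 0, 0, 0, 0, 0); (0, 0, 0, 0, 1, 0))


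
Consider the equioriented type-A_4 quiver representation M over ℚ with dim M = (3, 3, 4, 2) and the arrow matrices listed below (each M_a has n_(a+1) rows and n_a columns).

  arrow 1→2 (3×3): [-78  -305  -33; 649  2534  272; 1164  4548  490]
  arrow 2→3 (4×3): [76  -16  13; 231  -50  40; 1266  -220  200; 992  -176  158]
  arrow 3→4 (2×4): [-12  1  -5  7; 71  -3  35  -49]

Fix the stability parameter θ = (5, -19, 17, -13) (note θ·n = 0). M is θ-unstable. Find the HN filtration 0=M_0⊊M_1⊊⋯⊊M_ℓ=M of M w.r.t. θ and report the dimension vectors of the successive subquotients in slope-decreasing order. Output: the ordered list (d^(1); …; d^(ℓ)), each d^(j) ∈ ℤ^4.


Interval decomposition of M: I[1,2], I[1,4]^2, I[3,3]^2.
HN type (ℓ=3): μ^(1)=17; μ^(2)=2; μ^(3)=-7

((0, 0, 2, 0); (0, 0, 2, 2); (3, 3, 0, 0))


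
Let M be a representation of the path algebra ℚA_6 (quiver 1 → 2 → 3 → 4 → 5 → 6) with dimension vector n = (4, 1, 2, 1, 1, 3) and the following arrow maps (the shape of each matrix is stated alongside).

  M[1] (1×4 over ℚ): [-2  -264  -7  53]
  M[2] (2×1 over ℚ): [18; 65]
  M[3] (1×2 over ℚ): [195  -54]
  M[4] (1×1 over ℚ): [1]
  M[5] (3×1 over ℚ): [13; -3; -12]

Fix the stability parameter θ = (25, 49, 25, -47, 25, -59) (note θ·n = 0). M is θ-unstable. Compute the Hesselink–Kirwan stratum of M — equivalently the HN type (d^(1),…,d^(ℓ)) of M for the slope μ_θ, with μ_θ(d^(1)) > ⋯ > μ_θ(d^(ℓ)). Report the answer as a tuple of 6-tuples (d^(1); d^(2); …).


Interval decomposition of M: I[1,1]^3, I[1,3], I[3,6], I[6,6]^2.
HN type (ℓ=4): μ^(1)=37; μ^(2)=25; μ^(3)=-14; μ^(4)=-59

((0, 1, 1, 0, 0, 0); (4, 0, 0, 0, 0, 0); (0, 0, 1, 1, 1, 1); (0, 0, 0, 0, 0, 2))


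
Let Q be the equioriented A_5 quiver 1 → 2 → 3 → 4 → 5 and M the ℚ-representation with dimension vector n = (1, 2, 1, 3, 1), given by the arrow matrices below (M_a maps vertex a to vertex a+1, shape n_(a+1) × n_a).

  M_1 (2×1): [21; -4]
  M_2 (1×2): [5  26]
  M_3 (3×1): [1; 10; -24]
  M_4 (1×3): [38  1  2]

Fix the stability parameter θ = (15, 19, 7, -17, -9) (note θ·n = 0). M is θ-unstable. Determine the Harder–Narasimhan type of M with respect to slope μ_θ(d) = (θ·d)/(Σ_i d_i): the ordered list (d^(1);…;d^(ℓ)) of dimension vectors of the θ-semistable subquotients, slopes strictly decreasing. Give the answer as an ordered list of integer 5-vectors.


Interval decomposition of M: I[1,4], I[2,2], I[4,4], I[4,5].
HN type (ℓ=4): μ^(1)=19; μ^(2)=6; μ^(3)=-9; μ^(4)=-17

((0, 1, 0, 0, 0); (1, 1, 1, 1, 0); (0, 0, 0, 0, 1); (0, 0, 0, 2, 0))


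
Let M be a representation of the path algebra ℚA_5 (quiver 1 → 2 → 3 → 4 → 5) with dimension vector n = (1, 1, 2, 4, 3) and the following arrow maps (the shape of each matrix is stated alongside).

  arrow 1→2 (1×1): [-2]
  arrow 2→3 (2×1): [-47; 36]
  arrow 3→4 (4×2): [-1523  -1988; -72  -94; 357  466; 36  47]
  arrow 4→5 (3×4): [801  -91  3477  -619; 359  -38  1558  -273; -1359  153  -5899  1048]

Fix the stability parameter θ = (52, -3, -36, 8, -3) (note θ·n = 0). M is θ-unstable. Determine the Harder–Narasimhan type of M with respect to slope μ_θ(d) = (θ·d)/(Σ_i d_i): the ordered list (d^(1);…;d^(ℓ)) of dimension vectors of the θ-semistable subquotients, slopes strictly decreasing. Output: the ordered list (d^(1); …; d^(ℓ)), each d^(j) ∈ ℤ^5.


Via rank(M_{q-1}∘⋯∘M_p): M ≅ I[1,5], I[3,5], I[4,4], I[4,5].
μ_θ-semistable layers: μ^(1)=8; μ^(2)=18/5; μ^(3)=5/2; μ^(4)=-36

((0, 0, 0, 1, 0); (1, 1, 1, 1, 1); (0, 0, 0, 2, 2); (0, 0, 1, 0, 0))


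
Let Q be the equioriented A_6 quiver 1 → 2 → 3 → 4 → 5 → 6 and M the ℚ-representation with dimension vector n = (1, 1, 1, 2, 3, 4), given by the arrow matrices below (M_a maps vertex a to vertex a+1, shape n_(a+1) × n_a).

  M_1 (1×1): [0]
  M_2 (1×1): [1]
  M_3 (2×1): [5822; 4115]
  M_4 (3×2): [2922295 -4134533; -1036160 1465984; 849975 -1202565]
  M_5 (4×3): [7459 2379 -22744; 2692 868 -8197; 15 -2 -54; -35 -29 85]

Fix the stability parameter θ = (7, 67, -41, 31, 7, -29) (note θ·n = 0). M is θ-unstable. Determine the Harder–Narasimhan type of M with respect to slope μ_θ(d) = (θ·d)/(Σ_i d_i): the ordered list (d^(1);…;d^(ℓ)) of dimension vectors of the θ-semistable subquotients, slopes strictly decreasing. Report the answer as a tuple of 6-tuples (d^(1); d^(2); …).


Via rank(M_{q-1}∘⋯∘M_p): M ≅ I[1,1], I[2,6], I[4,4], I[5,6]^2, I[6,6].
μ_θ-semistable layers: μ^(1)=31; μ^(2)=7; μ^(3)=-11; μ^(4)=-29

((0, 0, 0, 1, 0, 0); (1, 1, 1, 1, 1, 1); (0, 0, 0, 0, 2, 2); (0, 0, 0, 0, 0, 1))


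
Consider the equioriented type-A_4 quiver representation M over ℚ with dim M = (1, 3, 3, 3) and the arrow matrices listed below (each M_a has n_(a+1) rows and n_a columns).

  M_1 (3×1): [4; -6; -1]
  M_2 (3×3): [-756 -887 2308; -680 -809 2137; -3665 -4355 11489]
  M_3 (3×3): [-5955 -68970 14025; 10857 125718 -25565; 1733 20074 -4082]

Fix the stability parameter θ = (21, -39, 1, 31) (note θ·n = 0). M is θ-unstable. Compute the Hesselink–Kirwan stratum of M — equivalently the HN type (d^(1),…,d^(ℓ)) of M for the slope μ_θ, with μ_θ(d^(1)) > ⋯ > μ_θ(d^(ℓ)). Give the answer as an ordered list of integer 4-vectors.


Barcode: M ≅ I[1,4], I[2,3], I[2,4], I[4,4]. HN layers by μ_θ (4 steps, strictly decreasing):
  μ^(1)=31; μ^(2)=1; μ^(3)=-9; μ^(4)=-39

((0, 0, 0, 3); (0, 0, 3, 0); (1, 1, 0, 0); (0, 2, 0, 0))


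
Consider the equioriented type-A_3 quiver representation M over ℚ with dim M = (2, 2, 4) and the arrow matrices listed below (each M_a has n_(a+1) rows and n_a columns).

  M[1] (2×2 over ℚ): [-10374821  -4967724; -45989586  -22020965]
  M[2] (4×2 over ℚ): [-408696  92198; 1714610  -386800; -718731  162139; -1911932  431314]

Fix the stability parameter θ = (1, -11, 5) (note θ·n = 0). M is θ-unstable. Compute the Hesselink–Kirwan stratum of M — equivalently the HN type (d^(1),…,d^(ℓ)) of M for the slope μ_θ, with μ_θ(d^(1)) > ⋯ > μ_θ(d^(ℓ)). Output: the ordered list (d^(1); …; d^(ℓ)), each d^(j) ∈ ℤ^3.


Via rank(M_{q-1}∘⋯∘M_p): M ≅ I[1,3]^2, I[3,3]^2.
μ_θ-semistable layers: μ^(1)=5; μ^(2)=-5

((0, 0, 4); (2, 2, 0))


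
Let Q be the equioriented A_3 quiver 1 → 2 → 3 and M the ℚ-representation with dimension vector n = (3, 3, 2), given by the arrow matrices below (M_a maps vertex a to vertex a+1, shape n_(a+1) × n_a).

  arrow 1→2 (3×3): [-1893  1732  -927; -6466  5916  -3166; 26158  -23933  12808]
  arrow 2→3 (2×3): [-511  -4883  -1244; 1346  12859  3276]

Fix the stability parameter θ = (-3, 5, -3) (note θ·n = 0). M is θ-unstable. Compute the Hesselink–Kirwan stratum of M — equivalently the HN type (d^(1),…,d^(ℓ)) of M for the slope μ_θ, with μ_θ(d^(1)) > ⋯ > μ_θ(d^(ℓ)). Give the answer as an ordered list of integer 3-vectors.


Interval decomposition of M: I[1,1], I[1,2], I[1,3], I[2,3].
HN type (ℓ=3): μ^(1)=5; μ^(2)=1; μ^(3)=-3

((0, 1, 0); (0, 2, 2); (3, 0, 0))


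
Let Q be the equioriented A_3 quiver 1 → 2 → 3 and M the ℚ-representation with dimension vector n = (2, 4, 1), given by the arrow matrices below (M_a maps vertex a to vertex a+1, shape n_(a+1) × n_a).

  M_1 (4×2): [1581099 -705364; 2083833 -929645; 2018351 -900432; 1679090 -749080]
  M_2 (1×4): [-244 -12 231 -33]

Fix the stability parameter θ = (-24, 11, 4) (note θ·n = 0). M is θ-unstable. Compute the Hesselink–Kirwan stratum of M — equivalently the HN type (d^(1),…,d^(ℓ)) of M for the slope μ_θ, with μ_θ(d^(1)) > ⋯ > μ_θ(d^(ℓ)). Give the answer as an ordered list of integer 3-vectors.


Interval decomposition of M: I[1,2], I[1,3], I[2,2]^2.
HN type (ℓ=3): μ^(1)=11; μ^(2)=15/2; μ^(3)=-24

((0, 3, 0); (0, 1, 1); (2, 0, 0))


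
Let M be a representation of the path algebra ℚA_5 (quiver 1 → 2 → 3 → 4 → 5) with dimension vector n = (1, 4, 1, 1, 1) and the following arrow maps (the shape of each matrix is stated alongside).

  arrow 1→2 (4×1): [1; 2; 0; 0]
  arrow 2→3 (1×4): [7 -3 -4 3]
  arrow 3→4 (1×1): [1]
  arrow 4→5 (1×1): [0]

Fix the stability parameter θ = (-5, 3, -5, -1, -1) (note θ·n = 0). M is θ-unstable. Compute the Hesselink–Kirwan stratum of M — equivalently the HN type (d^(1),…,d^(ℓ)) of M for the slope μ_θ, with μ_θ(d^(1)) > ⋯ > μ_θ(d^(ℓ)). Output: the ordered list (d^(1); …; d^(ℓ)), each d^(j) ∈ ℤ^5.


Barcode: M ≅ I[1,4], I[2,2]^3, I[5,5]. HN layers by μ_θ (3 steps, strictly decreasing):
  μ^(1)=3; μ^(2)=-1; μ^(3)=-5

((0, 3, 0, 0, 0); (0, 1, 1, 1, 1); (1, 0, 0, 0, 0))


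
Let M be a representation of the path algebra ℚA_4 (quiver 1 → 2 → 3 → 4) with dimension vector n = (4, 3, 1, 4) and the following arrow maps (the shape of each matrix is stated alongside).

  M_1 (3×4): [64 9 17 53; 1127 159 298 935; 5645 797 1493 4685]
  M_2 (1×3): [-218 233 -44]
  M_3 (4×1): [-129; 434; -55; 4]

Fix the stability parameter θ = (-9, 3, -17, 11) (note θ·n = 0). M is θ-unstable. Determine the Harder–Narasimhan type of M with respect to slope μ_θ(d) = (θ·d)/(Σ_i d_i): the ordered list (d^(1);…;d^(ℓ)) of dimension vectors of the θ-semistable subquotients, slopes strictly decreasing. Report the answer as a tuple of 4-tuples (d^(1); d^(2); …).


Barcode: M ≅ I[1,1], I[1,2]^2, I[1,4], I[4,4]^3. HN layers by μ_θ (4 steps, strictly decreasing):
  μ^(1)=11; μ^(2)=3; μ^(3)=-7; μ^(4)=-9

((0, 0, 0, 4); (0, 2, 0, 0); (0, 1, 1, 0); (4, 0, 0, 0))


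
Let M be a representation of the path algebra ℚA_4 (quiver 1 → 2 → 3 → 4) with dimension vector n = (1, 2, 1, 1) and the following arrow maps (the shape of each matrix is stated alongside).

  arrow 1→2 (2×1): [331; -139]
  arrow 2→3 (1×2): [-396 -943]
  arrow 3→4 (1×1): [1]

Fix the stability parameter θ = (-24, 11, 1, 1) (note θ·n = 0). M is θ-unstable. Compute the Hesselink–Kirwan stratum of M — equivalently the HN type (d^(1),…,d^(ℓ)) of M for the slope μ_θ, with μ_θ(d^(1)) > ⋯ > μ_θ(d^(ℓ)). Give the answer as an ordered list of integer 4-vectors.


Via rank(M_{q-1}∘⋯∘M_p): M ≅ I[1,4], I[2,2].
μ_θ-semistable layers: μ^(1)=11; μ^(2)=13/3; μ^(3)=-24

((0, 1, 0, 0); (0, 1, 1, 1); (1, 0, 0, 0))


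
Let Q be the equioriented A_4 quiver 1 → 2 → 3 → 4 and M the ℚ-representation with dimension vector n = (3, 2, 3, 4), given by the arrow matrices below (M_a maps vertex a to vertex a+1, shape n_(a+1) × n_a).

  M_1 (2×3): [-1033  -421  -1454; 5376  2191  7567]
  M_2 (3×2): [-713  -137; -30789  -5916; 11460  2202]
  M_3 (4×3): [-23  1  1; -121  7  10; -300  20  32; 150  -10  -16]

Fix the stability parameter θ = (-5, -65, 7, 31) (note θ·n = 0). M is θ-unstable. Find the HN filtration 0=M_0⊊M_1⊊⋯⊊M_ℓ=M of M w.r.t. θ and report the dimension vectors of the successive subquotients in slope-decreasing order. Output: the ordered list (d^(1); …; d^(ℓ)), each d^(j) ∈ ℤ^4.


Interval decomposition of M: I[1,1], I[1,3], I[1,4], I[3,4], I[4,4]^2.
HN type (ℓ=4): μ^(1)=31; μ^(2)=7; μ^(3)=-5; μ^(4)=-35

((0, 0, 0, 4); (0, 0, 3, 0); (1, 0, 0, 0); (2, 2, 0, 0))


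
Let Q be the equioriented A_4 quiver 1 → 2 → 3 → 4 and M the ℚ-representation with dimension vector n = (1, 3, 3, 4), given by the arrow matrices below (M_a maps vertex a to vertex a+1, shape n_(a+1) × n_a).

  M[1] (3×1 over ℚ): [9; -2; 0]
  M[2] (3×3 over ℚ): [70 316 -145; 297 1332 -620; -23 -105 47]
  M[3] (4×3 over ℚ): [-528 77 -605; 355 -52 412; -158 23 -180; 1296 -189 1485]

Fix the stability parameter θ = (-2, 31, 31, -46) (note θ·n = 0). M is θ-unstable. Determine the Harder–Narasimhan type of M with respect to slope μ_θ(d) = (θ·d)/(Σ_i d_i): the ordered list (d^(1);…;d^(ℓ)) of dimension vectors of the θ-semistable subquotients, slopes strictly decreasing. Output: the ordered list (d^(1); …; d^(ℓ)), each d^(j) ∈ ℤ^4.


Via rank(M_{q-1}∘⋯∘M_p): M ≅ I[1,4], I[2,4]^2, I[4,4].
μ_θ-semistable layers: μ^(1)=16/3; μ^(2)=-2; μ^(3)=-46

((0, 3, 3, 3); (1, 0, 0, 0); (0, 0, 0, 1))


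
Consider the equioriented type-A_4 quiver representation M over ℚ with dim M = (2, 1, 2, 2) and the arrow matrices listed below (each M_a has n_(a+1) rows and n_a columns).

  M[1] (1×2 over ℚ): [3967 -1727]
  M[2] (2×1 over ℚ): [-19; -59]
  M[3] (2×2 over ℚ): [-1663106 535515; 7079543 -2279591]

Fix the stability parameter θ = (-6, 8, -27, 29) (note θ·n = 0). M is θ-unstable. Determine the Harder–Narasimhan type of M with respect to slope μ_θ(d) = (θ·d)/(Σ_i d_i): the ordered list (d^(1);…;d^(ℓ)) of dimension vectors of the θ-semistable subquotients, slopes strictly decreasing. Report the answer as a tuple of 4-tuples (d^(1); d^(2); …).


Barcode: M ≅ I[1,1], I[1,4], I[3,4]. HN layers by μ_θ (4 steps, strictly decreasing):
  μ^(1)=29; μ^(2)=-6; μ^(3)=-25/3; μ^(4)=-27

((0, 0, 0, 2); (1, 0, 0, 0); (1, 1, 1, 0); (0, 0, 1, 0))


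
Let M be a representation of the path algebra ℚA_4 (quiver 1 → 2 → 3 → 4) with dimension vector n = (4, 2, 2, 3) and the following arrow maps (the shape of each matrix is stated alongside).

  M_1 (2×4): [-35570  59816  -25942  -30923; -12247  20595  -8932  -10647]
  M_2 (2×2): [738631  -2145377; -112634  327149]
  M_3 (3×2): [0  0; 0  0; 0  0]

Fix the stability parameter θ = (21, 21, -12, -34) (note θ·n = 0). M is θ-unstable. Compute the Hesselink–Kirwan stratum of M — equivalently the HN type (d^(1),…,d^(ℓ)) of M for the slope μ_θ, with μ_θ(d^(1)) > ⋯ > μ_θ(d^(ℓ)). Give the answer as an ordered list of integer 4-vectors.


Via rank(M_{q-1}∘⋯∘M_p): M ≅ I[1,1]^2, I[1,3]^2, I[4,4]^3.
μ_θ-semistable layers: μ^(1)=21; μ^(2)=10; μ^(3)=-34

((2, 0, 0, 0); (2, 2, 2, 0); (0, 0, 0, 3))


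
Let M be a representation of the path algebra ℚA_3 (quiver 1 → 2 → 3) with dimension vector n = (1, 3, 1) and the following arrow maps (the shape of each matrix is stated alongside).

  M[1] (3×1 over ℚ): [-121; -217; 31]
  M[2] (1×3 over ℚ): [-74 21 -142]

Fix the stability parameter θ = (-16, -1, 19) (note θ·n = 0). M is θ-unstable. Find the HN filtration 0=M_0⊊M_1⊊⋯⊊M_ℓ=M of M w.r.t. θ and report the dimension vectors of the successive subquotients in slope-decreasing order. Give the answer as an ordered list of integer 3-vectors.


Barcode: M ≅ I[1,3], I[2,2]^2. HN layers by μ_θ (3 steps, strictly decreasing):
  μ^(1)=19; μ^(2)=-1; μ^(3)=-16

((0, 0, 1); (0, 3, 0); (1, 0, 0))


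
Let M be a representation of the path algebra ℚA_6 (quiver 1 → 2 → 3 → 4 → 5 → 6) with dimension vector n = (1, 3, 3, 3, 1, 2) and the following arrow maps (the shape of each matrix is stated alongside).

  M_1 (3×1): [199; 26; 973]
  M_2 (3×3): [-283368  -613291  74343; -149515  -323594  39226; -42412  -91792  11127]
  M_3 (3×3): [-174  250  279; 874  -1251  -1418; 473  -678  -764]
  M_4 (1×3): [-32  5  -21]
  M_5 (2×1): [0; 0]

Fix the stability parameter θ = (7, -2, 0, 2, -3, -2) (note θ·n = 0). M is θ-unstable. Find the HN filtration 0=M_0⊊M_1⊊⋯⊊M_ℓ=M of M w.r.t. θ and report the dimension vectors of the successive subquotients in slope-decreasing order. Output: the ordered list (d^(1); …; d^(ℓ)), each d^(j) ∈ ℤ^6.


Barcode: M ≅ I[1,5], I[2,4]^2, I[6,6]^2. HN layers by μ_θ (4 steps, strictly decreasing):
  μ^(1)=2; μ^(2)=4/5; μ^(3)=0; μ^(4)=-2

((0, 0, 0, 2, 0, 0); (1, 1, 1, 1, 1, 0); (0, 0, 2, 0, 0, 0); (0, 2, 0, 0, 0, 2))


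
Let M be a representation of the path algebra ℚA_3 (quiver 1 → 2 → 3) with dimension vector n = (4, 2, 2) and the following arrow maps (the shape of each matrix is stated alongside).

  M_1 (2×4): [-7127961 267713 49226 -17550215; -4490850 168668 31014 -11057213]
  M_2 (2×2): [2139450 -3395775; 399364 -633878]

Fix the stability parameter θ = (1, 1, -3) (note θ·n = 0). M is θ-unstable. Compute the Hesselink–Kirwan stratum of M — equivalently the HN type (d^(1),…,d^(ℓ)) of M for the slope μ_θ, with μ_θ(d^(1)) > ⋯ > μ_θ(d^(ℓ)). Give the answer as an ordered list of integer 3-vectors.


Via rank(M_{q-1}∘⋯∘M_p): M ≅ I[1,1]^2, I[1,2], I[1,3], I[3,3].
μ_θ-semistable layers: μ^(1)=1; μ^(2)=-1/3; μ^(3)=-3

((3, 1, 0); (1, 1, 1); (0, 0, 1))


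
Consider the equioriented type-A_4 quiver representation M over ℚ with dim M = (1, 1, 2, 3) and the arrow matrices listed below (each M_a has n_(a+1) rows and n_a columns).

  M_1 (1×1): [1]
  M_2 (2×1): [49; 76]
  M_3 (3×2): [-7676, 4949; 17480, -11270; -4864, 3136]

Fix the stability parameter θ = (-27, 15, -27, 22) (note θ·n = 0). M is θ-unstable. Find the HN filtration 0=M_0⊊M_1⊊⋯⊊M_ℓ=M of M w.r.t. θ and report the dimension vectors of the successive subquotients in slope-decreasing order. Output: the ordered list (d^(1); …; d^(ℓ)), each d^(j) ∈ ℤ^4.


Via rank(M_{q-1}∘⋯∘M_p): M ≅ I[1,3], I[3,4], I[4,4]^2.
μ_θ-semistable layers: μ^(1)=22; μ^(2)=-6; μ^(3)=-27

((0, 0, 0, 3); (0, 1, 1, 0); (1, 0, 1, 0))


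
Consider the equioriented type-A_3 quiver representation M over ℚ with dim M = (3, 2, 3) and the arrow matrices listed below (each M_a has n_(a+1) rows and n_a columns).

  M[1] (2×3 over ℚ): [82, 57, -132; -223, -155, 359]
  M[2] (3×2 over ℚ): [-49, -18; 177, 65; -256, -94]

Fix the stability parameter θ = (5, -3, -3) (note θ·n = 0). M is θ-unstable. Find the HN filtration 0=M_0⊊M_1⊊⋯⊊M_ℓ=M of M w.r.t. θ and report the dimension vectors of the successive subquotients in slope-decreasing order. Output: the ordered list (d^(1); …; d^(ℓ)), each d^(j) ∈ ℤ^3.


Barcode: M ≅ I[1,1], I[1,3]^2, I[3,3]. HN layers by μ_θ (3 steps, strictly decreasing):
  μ^(1)=5; μ^(2)=-1/3; μ^(3)=-3

((1, 0, 0); (2, 2, 2); (0, 0, 1))


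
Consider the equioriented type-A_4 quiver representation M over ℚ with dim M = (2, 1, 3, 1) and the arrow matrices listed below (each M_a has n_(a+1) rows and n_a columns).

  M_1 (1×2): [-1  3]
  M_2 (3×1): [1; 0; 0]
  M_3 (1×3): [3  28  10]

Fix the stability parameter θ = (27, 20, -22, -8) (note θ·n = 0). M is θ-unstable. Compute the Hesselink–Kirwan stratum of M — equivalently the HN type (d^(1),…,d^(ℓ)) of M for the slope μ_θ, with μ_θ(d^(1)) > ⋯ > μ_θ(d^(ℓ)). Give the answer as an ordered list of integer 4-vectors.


Via rank(M_{q-1}∘⋯∘M_p): M ≅ I[1,1], I[1,4], I[3,3]^2.
μ_θ-semistable layers: μ^(1)=27; μ^(2)=17/4; μ^(3)=-22

((1, 0, 0, 0); (1, 1, 1, 1); (0, 0, 2, 0))


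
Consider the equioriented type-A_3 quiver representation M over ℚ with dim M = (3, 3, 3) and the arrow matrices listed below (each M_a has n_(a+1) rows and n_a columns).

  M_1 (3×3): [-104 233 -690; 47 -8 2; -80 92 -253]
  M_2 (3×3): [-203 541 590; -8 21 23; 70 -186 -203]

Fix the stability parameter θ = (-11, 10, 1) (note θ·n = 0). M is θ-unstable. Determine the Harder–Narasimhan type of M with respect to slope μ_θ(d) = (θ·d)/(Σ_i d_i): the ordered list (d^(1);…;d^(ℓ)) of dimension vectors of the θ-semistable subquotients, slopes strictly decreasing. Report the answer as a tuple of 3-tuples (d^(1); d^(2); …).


Via rank(M_{q-1}∘⋯∘M_p): M ≅ I[1,3]^3.
μ_θ-semistable layers: μ^(1)=11/2; μ^(2)=-11

((0, 3, 3); (3, 0, 0))


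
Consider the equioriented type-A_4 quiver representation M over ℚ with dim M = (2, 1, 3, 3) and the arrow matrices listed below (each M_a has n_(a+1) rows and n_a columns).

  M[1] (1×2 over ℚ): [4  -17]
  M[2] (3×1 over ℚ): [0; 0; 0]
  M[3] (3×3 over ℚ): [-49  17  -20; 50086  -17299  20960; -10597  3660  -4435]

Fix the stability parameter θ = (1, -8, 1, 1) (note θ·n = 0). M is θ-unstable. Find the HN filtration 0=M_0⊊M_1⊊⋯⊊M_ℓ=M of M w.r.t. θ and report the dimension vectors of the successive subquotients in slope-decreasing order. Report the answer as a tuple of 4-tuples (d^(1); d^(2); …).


Interval decomposition of M: I[1,1], I[1,2], I[3,4]^3.
HN type (ℓ=2): μ^(1)=1; μ^(2)=-7/2

((1, 0, 3, 3); (1, 1, 0, 0))


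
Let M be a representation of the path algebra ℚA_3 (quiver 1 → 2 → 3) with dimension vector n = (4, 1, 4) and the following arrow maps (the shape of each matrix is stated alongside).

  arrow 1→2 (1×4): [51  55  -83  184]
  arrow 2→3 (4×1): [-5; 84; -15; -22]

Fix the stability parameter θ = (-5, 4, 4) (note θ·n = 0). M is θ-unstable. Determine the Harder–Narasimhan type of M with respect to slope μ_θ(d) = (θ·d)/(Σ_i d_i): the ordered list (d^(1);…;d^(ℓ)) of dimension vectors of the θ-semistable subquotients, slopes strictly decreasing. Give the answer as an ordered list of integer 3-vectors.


Via rank(M_{q-1}∘⋯∘M_p): M ≅ I[1,1]^3, I[1,3], I[3,3]^3.
μ_θ-semistable layers: μ^(1)=4; μ^(2)=-5

((0, 1, 4); (4, 0, 0))


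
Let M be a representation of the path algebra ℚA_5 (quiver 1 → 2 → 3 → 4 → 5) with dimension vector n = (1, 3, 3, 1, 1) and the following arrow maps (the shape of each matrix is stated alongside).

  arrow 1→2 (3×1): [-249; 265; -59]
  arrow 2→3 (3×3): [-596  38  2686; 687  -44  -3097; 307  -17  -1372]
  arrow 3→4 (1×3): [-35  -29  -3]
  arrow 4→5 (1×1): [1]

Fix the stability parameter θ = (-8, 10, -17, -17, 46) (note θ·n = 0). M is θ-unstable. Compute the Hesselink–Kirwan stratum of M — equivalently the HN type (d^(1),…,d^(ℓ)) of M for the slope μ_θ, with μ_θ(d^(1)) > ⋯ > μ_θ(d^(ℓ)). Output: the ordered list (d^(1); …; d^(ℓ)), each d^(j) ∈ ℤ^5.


Interval decomposition of M: I[1,2], I[2,3], I[2,5], I[3,3].
HN type (ℓ=5): μ^(1)=46; μ^(2)=10; μ^(3)=-7/2; μ^(4)=-8; μ^(5)=-17

((0, 0, 0, 0, 1); (0, 1, 0, 0, 0); (0, 1, 1, 0, 0); (1, 1, 1, 1, 0); (0, 0, 1, 0, 0))


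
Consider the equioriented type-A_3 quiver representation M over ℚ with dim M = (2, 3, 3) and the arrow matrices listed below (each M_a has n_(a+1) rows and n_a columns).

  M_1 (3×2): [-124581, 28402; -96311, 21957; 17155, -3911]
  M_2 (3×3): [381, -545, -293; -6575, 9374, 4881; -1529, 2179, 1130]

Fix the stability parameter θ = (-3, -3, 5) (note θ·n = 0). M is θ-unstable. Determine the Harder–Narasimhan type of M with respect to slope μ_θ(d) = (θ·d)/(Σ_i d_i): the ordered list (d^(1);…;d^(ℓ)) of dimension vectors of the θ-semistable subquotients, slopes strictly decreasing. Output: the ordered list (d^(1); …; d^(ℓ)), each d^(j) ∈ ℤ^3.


Interval decomposition of M: I[1,3]^2, I[2,3].
HN type (ℓ=2): μ^(1)=5; μ^(2)=-3

((0, 0, 3); (2, 3, 0))


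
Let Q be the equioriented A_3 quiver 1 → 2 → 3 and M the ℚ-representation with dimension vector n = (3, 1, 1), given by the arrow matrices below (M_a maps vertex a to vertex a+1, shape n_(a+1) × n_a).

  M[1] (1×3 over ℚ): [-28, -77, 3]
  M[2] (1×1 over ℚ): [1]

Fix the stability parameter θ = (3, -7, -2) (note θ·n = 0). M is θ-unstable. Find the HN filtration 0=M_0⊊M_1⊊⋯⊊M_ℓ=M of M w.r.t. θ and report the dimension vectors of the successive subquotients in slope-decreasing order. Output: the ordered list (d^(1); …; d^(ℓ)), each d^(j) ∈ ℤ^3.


Barcode: M ≅ I[1,1]^2, I[1,3]. HN layers by μ_θ (2 steps, strictly decreasing):
  μ^(1)=3; μ^(2)=-2

((2, 0, 0); (1, 1, 1))


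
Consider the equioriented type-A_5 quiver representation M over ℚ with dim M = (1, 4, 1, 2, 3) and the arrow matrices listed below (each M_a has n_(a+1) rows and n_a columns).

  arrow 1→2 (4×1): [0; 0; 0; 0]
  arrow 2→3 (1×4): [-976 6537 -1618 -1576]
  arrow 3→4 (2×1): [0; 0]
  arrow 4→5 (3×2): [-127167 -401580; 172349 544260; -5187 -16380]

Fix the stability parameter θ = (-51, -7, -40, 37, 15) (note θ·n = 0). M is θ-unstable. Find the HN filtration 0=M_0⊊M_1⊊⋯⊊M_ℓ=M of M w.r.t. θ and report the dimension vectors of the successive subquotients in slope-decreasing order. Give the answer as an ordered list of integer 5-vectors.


Interval decomposition of M: I[1,1], I[2,2]^3, I[2,3], I[4,4], I[4,5], I[5,5]^2.
HN type (ℓ=6): μ^(1)=37; μ^(2)=26; μ^(3)=15; μ^(4)=-7; μ^(5)=-47/2; μ^(6)=-51

((0, 0, 0, 1, 0); (0, 0, 0, 1, 1); (0, 0, 0, 0, 2); (0, 3, 0, 0, 0); (0, 1, 1, 0, 0); (1, 0, 0, 0, 0))


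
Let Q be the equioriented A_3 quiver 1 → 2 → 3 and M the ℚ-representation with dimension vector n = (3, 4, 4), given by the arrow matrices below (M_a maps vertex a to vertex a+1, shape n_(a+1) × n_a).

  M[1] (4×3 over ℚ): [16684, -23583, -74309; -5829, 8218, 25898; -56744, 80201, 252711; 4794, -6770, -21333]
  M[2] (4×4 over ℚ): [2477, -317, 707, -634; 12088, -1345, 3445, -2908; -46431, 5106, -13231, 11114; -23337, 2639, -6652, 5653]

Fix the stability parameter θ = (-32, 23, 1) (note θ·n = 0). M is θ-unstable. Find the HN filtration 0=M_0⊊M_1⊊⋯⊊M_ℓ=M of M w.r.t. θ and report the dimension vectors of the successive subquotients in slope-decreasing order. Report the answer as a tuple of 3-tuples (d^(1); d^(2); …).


Via rank(M_{q-1}∘⋯∘M_p): M ≅ I[1,3]^3, I[2,3].
μ_θ-semistable layers: μ^(1)=12; μ^(2)=-32

((0, 4, 4); (3, 0, 0))


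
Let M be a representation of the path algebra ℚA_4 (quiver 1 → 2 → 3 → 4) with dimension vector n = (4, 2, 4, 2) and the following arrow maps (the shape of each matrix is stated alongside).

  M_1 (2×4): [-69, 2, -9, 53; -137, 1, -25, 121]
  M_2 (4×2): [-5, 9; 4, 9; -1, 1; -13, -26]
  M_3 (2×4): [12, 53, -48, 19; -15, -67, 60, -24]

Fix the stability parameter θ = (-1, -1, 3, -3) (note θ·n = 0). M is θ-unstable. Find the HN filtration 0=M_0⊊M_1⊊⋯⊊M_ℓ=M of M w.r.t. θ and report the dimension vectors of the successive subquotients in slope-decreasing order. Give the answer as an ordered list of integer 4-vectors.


Barcode: M ≅ I[1,1]^2, I[1,4]^2, I[3,3]^2. HN layers by μ_θ (3 steps, strictly decreasing):
  μ^(1)=3; μ^(2)=0; μ^(3)=-1

((0, 0, 2, 0); (0, 0, 2, 2); (4, 2, 0, 0))


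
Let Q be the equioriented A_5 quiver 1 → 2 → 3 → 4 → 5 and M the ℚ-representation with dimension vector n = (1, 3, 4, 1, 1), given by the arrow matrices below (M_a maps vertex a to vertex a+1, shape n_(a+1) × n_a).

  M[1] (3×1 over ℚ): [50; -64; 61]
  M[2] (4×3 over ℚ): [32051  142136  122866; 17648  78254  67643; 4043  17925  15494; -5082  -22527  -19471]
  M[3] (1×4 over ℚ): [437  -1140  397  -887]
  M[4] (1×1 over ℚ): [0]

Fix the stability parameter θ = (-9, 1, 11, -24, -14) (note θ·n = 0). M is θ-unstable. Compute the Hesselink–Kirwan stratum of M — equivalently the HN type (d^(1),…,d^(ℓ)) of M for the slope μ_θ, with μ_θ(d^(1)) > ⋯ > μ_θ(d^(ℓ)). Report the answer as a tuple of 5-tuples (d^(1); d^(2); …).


Via rank(M_{q-1}∘⋯∘M_p): M ≅ I[1,4], I[2,3]^2, I[3,3], I[5,5].
μ_θ-semistable layers: μ^(1)=11; μ^(2)=1; μ^(3)=-4; μ^(4)=-9; μ^(5)=-14

((0, 0, 3, 0, 0); (0, 2, 0, 0, 0); (0, 1, 1, 1, 0); (1, 0, 0, 0, 0); (0, 0, 0, 0, 1))


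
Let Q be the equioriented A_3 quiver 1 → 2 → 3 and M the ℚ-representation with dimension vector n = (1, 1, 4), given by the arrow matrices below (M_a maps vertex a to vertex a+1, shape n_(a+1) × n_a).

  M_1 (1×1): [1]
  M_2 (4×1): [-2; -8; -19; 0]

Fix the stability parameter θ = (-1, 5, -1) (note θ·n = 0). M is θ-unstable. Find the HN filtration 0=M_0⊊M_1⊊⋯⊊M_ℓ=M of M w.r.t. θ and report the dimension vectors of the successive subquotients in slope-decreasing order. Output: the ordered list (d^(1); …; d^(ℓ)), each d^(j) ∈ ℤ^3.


Barcode: M ≅ I[1,3], I[3,3]^3. HN layers by μ_θ (2 steps, strictly decreasing):
  μ^(1)=2; μ^(2)=-1

((0, 1, 1); (1, 0, 3))


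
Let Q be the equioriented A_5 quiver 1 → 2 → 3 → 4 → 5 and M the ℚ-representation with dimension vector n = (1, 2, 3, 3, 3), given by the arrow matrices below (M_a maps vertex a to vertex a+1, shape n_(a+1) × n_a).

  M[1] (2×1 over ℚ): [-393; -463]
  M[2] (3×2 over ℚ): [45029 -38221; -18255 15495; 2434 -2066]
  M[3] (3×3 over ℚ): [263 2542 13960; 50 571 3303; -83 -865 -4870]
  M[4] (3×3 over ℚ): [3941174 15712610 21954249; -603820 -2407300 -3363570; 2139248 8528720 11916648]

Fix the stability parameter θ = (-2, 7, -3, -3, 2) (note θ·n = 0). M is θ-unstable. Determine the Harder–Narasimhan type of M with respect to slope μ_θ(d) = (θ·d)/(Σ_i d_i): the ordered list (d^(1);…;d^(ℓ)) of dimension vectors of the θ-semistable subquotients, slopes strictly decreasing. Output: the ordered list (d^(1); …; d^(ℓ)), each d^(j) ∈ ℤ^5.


Via rank(M_{q-1}∘⋯∘M_p): M ≅ I[1,4], I[2,2], I[3,4], I[3,5], I[5,5]^2.
μ_θ-semistable layers: μ^(1)=7; μ^(2)=2; μ^(3)=1/3; μ^(4)=-2; μ^(5)=-3

((0, 1, 0, 0, 0); (0, 0, 0, 0, 3); (0, 1, 1, 1, 0); (1, 0, 0, 0, 0); (0, 0, 2, 2, 0))


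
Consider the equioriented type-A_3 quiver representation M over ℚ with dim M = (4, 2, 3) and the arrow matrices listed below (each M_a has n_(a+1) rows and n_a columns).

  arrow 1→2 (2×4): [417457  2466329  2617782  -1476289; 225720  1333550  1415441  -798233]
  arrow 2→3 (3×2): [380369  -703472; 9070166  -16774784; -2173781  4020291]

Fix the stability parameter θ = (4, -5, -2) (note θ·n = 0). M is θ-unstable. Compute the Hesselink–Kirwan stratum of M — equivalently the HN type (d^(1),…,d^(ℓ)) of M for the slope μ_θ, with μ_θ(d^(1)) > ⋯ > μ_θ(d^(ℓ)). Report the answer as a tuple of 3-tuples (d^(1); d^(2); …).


Barcode: M ≅ I[1,1]^2, I[1,3]^2, I[3,3]. HN layers by μ_θ (3 steps, strictly decreasing):
  μ^(1)=4; μ^(2)=-1; μ^(3)=-2

((2, 0, 0); (2, 2, 2); (0, 0, 1))


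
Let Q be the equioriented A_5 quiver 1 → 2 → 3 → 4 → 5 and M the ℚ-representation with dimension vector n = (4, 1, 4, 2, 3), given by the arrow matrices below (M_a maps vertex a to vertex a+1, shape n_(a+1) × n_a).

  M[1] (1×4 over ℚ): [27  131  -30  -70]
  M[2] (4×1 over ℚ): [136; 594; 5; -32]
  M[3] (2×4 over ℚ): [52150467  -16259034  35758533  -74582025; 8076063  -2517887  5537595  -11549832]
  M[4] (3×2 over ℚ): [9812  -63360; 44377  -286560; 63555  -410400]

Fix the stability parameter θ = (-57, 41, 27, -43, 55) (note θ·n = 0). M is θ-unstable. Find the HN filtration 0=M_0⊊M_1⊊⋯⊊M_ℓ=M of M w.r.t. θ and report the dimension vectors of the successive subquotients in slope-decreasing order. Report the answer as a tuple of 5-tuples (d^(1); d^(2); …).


Via rank(M_{q-1}∘⋯∘M_p): M ≅ I[1,1]^3, I[1,5], I[3,3]^2, I[3,4], I[5,5]^2.
μ_θ-semistable layers: μ^(1)=55; μ^(2)=27; μ^(3)=25/3; μ^(4)=-8; μ^(5)=-57

((0, 0, 0, 0, 3); (0, 0, 2, 0, 0); (0, 1, 1, 1, 0); (0, 0, 1, 1, 0); (4, 0, 0, 0, 0))


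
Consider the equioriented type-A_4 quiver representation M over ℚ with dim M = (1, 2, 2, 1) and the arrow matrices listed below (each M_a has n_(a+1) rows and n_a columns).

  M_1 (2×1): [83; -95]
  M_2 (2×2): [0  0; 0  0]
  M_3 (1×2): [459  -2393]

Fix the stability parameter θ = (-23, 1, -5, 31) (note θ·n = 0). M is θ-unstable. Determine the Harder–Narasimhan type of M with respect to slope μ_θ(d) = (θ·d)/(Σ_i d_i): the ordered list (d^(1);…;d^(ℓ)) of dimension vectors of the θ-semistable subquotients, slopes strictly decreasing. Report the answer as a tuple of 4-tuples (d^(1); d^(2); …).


Via rank(M_{q-1}∘⋯∘M_p): M ≅ I[1,2], I[2,2], I[3,3], I[3,4].
μ_θ-semistable layers: μ^(1)=31; μ^(2)=1; μ^(3)=-5; μ^(4)=-23

((0, 0, 0, 1); (0, 2, 0, 0); (0, 0, 2, 0); (1, 0, 0, 0))


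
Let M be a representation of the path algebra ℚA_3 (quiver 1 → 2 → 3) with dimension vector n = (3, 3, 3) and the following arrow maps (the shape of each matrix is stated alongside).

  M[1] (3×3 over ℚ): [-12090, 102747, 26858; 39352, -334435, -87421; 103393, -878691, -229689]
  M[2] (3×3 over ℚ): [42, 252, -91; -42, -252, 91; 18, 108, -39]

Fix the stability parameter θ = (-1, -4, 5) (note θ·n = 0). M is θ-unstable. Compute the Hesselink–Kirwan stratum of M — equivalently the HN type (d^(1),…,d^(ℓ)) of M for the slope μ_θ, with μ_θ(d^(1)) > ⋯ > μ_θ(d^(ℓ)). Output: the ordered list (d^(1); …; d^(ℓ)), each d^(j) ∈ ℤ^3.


Barcode: M ≅ I[1,2]^2, I[1,3], I[3,3]^2. HN layers by μ_θ (2 steps, strictly decreasing):
  μ^(1)=5; μ^(2)=-5/2

((0, 0, 3); (3, 3, 0))


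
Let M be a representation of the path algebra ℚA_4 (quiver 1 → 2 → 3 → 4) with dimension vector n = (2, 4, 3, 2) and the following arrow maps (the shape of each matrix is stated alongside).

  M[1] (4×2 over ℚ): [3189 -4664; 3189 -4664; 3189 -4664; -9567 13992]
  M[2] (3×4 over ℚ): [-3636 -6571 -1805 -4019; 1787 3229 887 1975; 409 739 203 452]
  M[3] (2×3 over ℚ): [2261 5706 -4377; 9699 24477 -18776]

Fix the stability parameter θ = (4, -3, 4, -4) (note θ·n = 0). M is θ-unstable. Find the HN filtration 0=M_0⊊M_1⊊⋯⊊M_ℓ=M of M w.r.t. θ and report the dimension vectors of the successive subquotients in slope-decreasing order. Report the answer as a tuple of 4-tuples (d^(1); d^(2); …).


Via rank(M_{q-1}∘⋯∘M_p): M ≅ I[1,1], I[1,4], I[2,2], I[2,3], I[2,4].
μ_θ-semistable layers: μ^(1)=4; μ^(2)=1/4; μ^(3)=0; μ^(4)=-3

((1, 0, 1, 0); (1, 1, 1, 1); (0, 0, 1, 1); (0, 3, 0, 0))


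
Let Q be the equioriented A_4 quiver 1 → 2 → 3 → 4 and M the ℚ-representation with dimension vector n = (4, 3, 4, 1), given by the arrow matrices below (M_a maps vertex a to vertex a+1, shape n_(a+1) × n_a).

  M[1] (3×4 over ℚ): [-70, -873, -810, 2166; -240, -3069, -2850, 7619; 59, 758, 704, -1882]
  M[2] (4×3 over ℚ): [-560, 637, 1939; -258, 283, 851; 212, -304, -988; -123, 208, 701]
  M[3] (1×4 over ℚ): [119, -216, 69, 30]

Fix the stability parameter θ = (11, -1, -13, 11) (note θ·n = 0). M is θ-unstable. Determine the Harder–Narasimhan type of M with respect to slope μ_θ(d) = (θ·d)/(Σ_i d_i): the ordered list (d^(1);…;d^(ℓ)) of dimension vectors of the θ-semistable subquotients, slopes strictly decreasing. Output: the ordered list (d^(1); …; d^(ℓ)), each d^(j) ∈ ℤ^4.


Via rank(M_{q-1}∘⋯∘M_p): M ≅ I[1,1], I[1,2], I[1,3], I[1,4], I[3,3]^2.
μ_θ-semistable layers: μ^(1)=11; μ^(2)=5; μ^(3)=-1; μ^(4)=-13

((1, 0, 0, 1); (1, 1, 0, 0); (2, 2, 2, 0); (0, 0, 2, 0))


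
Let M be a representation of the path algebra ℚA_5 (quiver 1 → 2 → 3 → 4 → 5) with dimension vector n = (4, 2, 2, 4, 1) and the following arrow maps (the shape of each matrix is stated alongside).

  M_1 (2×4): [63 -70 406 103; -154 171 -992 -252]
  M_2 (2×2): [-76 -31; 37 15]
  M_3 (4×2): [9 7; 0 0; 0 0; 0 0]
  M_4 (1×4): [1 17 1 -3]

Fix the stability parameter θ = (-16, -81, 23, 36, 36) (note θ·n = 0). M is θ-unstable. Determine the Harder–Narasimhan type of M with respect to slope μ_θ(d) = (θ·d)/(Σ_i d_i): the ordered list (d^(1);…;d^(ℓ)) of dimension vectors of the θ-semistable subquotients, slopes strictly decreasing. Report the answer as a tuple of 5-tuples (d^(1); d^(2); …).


Interval decomposition of M: I[1,1]^2, I[1,3], I[1,5], I[4,4]^3.
HN type (ℓ=4): μ^(1)=36; μ^(2)=23; μ^(3)=-16; μ^(4)=-97/2

((0, 0, 0, 4, 1); (0, 0, 2, 0, 0); (2, 0, 0, 0, 0); (2, 2, 0, 0, 0))


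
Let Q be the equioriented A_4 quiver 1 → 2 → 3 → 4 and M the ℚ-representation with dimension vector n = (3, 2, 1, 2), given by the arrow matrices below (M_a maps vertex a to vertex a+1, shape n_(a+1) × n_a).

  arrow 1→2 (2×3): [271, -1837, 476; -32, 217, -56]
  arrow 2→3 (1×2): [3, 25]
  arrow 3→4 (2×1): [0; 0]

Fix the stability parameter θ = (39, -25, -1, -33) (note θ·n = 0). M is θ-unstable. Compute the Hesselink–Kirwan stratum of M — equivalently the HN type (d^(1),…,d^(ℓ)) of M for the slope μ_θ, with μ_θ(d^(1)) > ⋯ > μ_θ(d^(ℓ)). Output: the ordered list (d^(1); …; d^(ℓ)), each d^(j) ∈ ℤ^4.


Barcode: M ≅ I[1,1], I[1,2], I[1,3], I[4,4]^2. HN layers by μ_θ (4 steps, strictly decreasing):
  μ^(1)=39; μ^(2)=7; μ^(3)=13/3; μ^(4)=-33

((1, 0, 0, 0); (1, 1, 0, 0); (1, 1, 1, 0); (0, 0, 0, 2))


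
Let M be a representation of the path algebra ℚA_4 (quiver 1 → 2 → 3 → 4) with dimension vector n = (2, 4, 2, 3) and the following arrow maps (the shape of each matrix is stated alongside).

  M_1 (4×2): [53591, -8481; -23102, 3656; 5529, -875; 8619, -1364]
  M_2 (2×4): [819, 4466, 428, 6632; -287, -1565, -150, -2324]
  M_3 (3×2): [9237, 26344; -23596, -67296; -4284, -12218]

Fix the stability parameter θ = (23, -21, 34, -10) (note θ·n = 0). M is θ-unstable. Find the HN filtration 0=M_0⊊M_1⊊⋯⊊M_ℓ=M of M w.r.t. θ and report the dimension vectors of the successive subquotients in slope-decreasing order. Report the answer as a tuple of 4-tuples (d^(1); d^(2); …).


Via rank(M_{q-1}∘⋯∘M_p): M ≅ I[1,4]^2, I[2,2]^2, I[4,4].
μ_θ-semistable layers: μ^(1)=12; μ^(2)=1; μ^(3)=-10; μ^(4)=-21

((0, 0, 2, 2); (2, 2, 0, 0); (0, 0, 0, 1); (0, 2, 0, 0))


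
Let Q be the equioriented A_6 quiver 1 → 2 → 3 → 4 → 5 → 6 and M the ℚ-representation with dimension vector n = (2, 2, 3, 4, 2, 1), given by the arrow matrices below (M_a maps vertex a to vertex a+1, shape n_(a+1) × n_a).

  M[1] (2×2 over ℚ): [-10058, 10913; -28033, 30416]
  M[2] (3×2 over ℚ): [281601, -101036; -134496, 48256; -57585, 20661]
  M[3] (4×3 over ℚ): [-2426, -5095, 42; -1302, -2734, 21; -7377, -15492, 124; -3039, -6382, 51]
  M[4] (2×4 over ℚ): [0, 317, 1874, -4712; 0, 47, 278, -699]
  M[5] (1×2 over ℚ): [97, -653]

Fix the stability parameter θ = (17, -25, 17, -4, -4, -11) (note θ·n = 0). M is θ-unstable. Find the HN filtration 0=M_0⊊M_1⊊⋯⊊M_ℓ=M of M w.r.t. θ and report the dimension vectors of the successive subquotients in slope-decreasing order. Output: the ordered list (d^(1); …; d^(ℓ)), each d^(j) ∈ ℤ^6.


Barcode: M ≅ I[1,5], I[1,6], I[3,4], I[4,4]. HN layers by μ_θ (4 steps, strictly decreasing):
  μ^(1)=13/2; μ^(2)=3; μ^(3)=-1/2; μ^(4)=-4

((0, 0, 1, 1, 0, 0); (0, 0, 1, 1, 1, 0); (0, 0, 1, 1, 1, 1); (2, 2, 0, 1, 0, 0))
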